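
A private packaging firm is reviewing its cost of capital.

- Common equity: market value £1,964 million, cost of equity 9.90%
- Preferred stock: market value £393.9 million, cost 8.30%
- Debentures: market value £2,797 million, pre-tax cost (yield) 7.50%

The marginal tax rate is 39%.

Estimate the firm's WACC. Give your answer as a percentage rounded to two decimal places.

Total capital V = 1964 + 393.9 + 2797 = 5154.9.
Equity: weight = 1964/5154.9 = 0.3810; cost = 9.9%.
Preferred: weight = 393.9/5154.9 = 0.0764; cost = 8.3%.
Debentures: weight = 2797/5154.9 = 0.5426; after-tax cost = 7.5% × (1 − 39%) = 4.5750%.
WACC = 0.3810 × 9.9000% + 0.0764 × 8.3000% + 0.5426 × 4.5750% = 6.8884%.

6.89%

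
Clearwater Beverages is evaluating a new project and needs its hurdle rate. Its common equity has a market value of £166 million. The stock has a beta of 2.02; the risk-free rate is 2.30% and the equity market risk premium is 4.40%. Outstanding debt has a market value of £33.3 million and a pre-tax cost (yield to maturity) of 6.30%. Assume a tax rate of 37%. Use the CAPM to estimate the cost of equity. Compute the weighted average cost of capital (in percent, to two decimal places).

9.98%

Cost of equity via CAPM: Re = 2.3% + 2.02 × 4.4% = 11.1880%.
Total capital V = 166 + 33.3 = 199.3.
Equity: weight = 166/199.3 = 0.8329; cost = 11.188%.
Debt: weight = 33.3/199.3 = 0.1671; after-tax cost = 6.3% × (1 − 37%) = 3.9690%.
WACC = 0.8329 × 11.1880% + 0.1671 × 3.9690% = 9.9818%.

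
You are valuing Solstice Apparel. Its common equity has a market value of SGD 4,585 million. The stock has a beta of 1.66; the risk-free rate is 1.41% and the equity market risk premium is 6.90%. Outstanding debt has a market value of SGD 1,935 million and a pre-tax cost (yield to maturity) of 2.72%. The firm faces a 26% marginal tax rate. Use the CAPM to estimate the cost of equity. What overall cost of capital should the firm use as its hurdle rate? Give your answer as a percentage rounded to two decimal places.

9.64%

Cost of equity via CAPM: Re = 1.41% + 1.66 × 6.9% = 12.8640%.
Total capital V = 4585 + 1935 = 6520.
Equity: weight = 4585/6520 = 0.7032; cost = 12.864%.
Debt: weight = 1935/6520 = 0.2968; after-tax cost = 2.72% × (1 − 26%) = 2.0128%.
WACC = 0.7032 × 12.8640% + 0.2968 × 2.0128% = 9.6436%.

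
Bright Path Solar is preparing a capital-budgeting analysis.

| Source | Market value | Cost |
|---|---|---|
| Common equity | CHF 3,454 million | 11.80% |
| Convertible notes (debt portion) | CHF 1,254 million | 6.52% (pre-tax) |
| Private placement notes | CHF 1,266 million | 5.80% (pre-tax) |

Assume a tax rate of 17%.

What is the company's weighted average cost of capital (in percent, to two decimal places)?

8.98%

Total capital V = 3454 + 1254 + 1266 = 5974.
Equity: weight = 3454/5974 = 0.5782; cost = 11.8%.
Convertible notes (debt portion): weight = 1254/5974 = 0.2099; after-tax cost = 6.52% × (1 − 17%) = 5.4116%.
Private placement notes: weight = 1266/5974 = 0.2119; after-tax cost = 5.8% × (1 − 17%) = 4.8140%.
WACC = 0.5782 × 11.8000% + 0.2099 × 5.4116% + 0.2119 × 4.8140% = 8.9786%.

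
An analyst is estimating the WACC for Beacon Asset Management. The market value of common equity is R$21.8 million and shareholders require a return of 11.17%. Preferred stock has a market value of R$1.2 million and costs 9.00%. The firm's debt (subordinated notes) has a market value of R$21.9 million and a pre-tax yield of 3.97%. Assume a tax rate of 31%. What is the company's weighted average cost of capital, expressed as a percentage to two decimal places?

Total capital V = 21.8 + 1.2 + 21.9 = 44.9.
Equity: weight = 21.8/44.9 = 0.4855; cost = 11.17%.
Preferred: weight = 1.2/44.9 = 0.0267; cost = 9%.
Subordinated notes: weight = 21.9/44.9 = 0.4878; after-tax cost = 3.97% × (1 − 31%) = 2.7393%.
WACC = 0.4855 × 11.1700% + 0.0267 × 9.0000% + 0.4878 × 2.7393% = 6.9999%.

7.00%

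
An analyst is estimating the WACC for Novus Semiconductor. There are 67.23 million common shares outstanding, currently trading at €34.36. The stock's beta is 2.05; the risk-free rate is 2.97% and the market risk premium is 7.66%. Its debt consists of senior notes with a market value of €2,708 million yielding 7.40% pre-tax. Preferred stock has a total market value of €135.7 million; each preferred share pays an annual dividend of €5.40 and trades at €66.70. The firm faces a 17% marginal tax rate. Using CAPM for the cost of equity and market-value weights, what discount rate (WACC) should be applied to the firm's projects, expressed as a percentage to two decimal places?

11.81%

Cost of equity via CAPM: Re = 2.97% + 2.05 × 7.66% = 18.6730%.
Cost of preferred: Rp = 5.4 / 66.7 = 8.0960%.
Market value of equity E = 34.36 × 67.23m = 2310.0228m.
Total capital V = 2310.0228 + 135.7 + 2708 = 5153.7228.
Equity: weight = 2310.0228/5153.7228 = 0.4482; cost = 18.673%.
Preferred: weight = 135.7/5153.7228 = 0.0263; cost = 8.096%.
Senior notes: weight = 2708/5153.7228 = 0.5254; after-tax cost = 7.4% × (1 − 17%) = 6.1420%.
WACC = 0.4482 × 18.6730% + 0.0263 × 8.0960% + 0.5254 × 6.1420% = 11.8101%.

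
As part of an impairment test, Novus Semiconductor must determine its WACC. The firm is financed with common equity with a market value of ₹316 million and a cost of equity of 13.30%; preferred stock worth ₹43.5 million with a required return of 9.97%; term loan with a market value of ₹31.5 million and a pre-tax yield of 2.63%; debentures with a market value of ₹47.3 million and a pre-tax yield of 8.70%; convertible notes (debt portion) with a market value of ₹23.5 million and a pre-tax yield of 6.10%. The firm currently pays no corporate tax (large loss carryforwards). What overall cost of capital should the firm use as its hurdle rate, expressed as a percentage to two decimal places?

Total capital V = 316 + 43.5 + 31.5 + 47.3 + 23.5 = 461.8.
Equity: weight = 316/461.8 = 0.6843; cost = 13.3%.
Preferred: weight = 43.5/461.8 = 0.0942; cost = 9.97%.
Term loan: weight = 31.5/461.8 = 0.0682; after-tax cost = 2.63% × (1 − 0%) = 2.6300%.
Debentures: weight = 47.3/461.8 = 0.1024; after-tax cost = 8.7% × (1 − 0%) = 8.7000%.
Convertible notes (debt portion): weight = 23.5/461.8 = 0.0509; after-tax cost = 6.1% × (1 − 0%) = 6.1000%.
WACC = 0.6843 × 13.3000% + 0.0942 × 9.9700% + 0.0682 × 2.6300% + 0.1024 × 8.7000% + 0.0509 × 6.1000% = 11.4210%.

11.42%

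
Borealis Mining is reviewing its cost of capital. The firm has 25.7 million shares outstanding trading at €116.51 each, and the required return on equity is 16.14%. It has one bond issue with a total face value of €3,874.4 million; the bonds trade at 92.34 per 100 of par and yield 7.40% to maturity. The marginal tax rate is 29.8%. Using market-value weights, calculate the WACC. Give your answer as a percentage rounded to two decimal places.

10.18%

Market value of equity E = 116.51 × 25.7m = 2994.307m. Market value of debt D = 3874.4m × 92.34/100 = 3577.62096m.
Total capital V = 2994.307 + 3577.62096 = 6571.92796.
Equity: weight = 2994.307/6571.92796 = 0.4556; cost = 16.14%.
Bonds outstanding: weight = 3577.62096/6571.92796 = 0.5444; after-tax cost = 7.4% × (1 − 29.8%) = 5.1948%.
WACC = 0.4556 × 16.1400% + 0.5444 × 5.1948% = 10.1817%.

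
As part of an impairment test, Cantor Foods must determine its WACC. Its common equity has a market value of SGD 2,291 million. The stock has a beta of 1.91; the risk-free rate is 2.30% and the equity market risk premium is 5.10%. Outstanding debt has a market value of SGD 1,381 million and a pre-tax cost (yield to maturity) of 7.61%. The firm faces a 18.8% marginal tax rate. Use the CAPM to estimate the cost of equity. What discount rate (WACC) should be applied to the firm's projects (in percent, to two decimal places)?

9.84%

Cost of equity via CAPM: Re = 2.3% + 1.91 × 5.1% = 12.0410%.
Total capital V = 2291 + 1381 = 3672.
Equity: weight = 2291/3672 = 0.6239; cost = 12.041%.
Debt: weight = 1381/3672 = 0.3761; after-tax cost = 7.61% × (1 − 18.8%) = 6.1793%.
WACC = 0.6239 × 12.0410% + 0.3761 × 6.1793% = 9.8365%.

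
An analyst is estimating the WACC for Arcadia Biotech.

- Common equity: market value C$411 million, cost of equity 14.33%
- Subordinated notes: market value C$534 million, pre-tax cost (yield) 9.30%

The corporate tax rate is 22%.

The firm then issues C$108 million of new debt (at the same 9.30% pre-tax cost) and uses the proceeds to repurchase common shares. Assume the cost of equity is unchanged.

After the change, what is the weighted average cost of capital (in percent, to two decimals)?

9.52%

After the change:
Total capital V = 303 + 642 = 945.
Equity: weight = 303/945 = 0.3206; cost = 14.33%.
Subordinated notes: weight = 642/945 = 0.6794; after-tax cost = 9.3% × (1 − 22%) = 7.2540%.
WACC = 0.3206 × 14.3300% + 0.6794 × 7.2540% = 9.5228%.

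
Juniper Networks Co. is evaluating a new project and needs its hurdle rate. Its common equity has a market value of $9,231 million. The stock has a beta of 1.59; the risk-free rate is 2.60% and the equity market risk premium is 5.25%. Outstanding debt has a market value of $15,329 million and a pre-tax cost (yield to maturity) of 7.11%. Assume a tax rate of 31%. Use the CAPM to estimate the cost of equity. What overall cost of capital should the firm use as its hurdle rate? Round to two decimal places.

7.18%

Cost of equity via CAPM: Re = 2.6% + 1.59 × 5.25% = 10.9475%.
Total capital V = 9231 + 15329 = 24560.
Equity: weight = 9231/24560 = 0.3759; cost = 10.9475%.
Debt: weight = 15329/24560 = 0.6241; after-tax cost = 7.11% × (1 − 31%) = 4.9059%.
WACC = 0.3759 × 10.9475% + 0.6241 × 4.9059% = 7.1767%.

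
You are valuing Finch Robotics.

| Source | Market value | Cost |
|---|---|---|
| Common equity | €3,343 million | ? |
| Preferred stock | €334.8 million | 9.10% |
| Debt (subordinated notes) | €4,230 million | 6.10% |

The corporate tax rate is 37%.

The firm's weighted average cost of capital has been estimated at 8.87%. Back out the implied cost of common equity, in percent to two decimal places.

Total capital V = 3343 + 334.8 + 4230 = 7907.8.
Equity weight = 3343/7907.8 = 0.4227.
Preferred weight = 334.8/7907.8 = 0.0423.
Subordinated notes weight = 4230/7907.8 = 0.5349.
Debt contribution = 0.5349 × 6.1% × (1 − 37%) = 2.0557%.
Preferred contribution = 0.0423 × 9.1% = 0.3853%.
Required equity contribution = 8.87% − 2.4410% = 6.4290%.
Re = 6.4290% / 0.4227 = 15.2078%.

15.21%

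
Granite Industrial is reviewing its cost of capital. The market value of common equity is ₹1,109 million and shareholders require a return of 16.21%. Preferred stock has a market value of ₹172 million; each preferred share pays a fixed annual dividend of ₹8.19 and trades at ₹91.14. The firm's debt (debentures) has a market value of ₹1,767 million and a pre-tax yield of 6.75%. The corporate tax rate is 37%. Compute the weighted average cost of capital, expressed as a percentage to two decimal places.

8.87%

Cost of preferred: Rp = 8.19 / 91.14 = 8.9862%.
Total capital V = 1109 + 172 + 1767 = 3048.
Equity: weight = 1109/3048 = 0.3638; cost = 16.21%.
Preferred: weight = 172/3048 = 0.0564; cost = 8.9862%.
Debentures: weight = 1767/3048 = 0.5797; after-tax cost = 6.75% × (1 − 37%) = 4.2525%.
WACC = 0.3638 × 16.2100% + 0.0564 × 8.9862% + 0.5797 × 4.2525% = 8.8703%.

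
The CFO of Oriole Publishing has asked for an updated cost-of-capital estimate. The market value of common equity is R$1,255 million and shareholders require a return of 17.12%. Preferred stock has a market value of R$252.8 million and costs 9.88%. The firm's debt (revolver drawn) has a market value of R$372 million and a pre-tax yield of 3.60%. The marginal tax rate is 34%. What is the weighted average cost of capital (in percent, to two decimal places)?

Total capital V = 1255 + 252.8 + 372 = 1879.8.
Equity: weight = 1255/1879.8 = 0.6676; cost = 17.12%.
Preferred: weight = 252.8/1879.8 = 0.1345; cost = 9.88%.
Revolver drawn: weight = 372/1879.8 = 0.1979; after-tax cost = 3.6% × (1 − 34%) = 2.3760%.
WACC = 0.6676 × 17.1200% + 0.1345 × 9.8800% + 0.1979 × 2.3760% = 13.2286%.

13.23%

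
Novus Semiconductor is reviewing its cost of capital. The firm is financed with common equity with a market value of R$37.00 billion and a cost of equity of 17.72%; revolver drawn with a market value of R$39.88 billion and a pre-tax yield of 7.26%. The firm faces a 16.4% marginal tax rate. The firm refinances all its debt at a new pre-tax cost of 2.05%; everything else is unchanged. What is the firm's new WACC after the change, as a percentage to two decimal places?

9.42%

After the change:
Total capital V = 37 + 39.88 = 76.88.
Equity: weight = 37/76.88 = 0.4813; cost = 17.72%.
Revolver drawn: weight = 39.88/76.88 = 0.5187; after-tax cost = 2.05% × (1 − 16.4%) = 1.7138%.
WACC = 0.4813 × 17.7200% + 0.5187 × 1.7138% = 9.4171%.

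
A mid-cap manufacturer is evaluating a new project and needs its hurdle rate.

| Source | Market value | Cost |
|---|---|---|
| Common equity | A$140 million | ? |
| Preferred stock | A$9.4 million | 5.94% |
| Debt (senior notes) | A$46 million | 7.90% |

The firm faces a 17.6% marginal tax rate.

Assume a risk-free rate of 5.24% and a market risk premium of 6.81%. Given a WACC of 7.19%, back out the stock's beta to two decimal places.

Total capital V = 140 + 9.4 + 46 = 195.4.
Equity weight = 140/195.4 = 0.7165.
Preferred weight = 9.4/195.4 = 0.0481.
Senior notes weight = 46/195.4 = 0.2354.
Debt contribution = 0.2354 × 7.9% × (1 − 17.6%) = 1.5325%.
Preferred contribution = 0.0481 × 5.94% = 0.2858%.
Required equity contribution = 7.19% − 1.8182% = 5.3718%  ⇒  Re = 7.4975%.
CAPM: 7.4975% = 5.24% + β × 6.81%  ⇒  β = 0.3315.

0.33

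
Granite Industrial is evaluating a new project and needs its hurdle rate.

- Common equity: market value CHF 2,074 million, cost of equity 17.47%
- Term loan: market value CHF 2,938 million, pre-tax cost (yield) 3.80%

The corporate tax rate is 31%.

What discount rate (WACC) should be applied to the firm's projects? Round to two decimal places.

8.77%

Total capital V = 2074 + 2938 = 5012.
Equity: weight = 2074/5012 = 0.4138; cost = 17.47%.
Term loan: weight = 2938/5012 = 0.5862; after-tax cost = 3.8% × (1 − 31%) = 2.6220%.
WACC = 0.4138 × 17.4700% + 0.5862 × 2.6220% = 8.7662%.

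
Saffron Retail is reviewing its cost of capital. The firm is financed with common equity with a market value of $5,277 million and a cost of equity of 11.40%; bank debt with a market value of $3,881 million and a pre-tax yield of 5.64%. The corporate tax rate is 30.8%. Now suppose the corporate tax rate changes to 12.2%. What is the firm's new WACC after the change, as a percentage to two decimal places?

8.67%

After the change:
Total capital V = 5277 + 3881 = 9158.
Equity: weight = 5277/9158 = 0.5762; cost = 11.4%.
Bank debt: weight = 3881/9158 = 0.4238; after-tax cost = 5.64% × (1 − 12.2%) = 4.9519%.
WACC = 0.5762 × 11.4000% + 0.4238 × 4.9519% = 8.6674%.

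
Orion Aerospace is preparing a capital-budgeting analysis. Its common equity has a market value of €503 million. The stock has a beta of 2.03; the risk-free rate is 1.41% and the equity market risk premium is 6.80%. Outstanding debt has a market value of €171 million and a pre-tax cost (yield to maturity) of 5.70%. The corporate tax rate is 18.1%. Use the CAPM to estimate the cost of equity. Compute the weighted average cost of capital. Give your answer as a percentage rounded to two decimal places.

12.54%

Cost of equity via CAPM: Re = 1.41% + 2.03 × 6.8% = 15.2140%.
Total capital V = 503 + 171 = 674.
Equity: weight = 503/674 = 0.7463; cost = 15.214%.
Debt: weight = 171/674 = 0.2537; after-tax cost = 5.7% × (1 − 18.1%) = 4.6683%.
WACC = 0.7463 × 15.2140% + 0.2537 × 4.6683% = 12.5385%.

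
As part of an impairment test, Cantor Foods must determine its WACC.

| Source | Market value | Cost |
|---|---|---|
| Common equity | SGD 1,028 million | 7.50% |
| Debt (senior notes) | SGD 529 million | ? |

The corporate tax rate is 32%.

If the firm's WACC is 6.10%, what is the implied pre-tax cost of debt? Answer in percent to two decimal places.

4.97%

Total capital V = 1028 + 529 = 1557.
Equity weight = 1028/1557 = 0.6602.
Senior notes weight = 529/1557 = 0.3398.
Equity contribution = 0.6602 × 7.5% = 4.9518%.
Remaining for debt = 6.1% − 4.9518% = 1.1482%.
Rd × (1 − 32%) × 0.3398 = 1.1482%  ⇒  Rd = 4.9697%.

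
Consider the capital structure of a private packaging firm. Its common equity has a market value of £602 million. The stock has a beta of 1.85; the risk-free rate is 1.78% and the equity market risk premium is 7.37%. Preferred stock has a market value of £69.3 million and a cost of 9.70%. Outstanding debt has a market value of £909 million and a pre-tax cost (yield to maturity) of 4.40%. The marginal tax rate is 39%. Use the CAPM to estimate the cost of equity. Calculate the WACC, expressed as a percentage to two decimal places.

Cost of equity via CAPM: Re = 1.78% + 1.85 × 7.37% = 15.4145%.
Total capital V = 602 + 69.3 + 909 = 1580.3.
Equity: weight = 602/1580.3 = 0.3809; cost = 15.4145%.
Preferred: weight = 69.3/1580.3 = 0.0439; cost = 9.7%.
Debt: weight = 909/1580.3 = 0.5752; after-tax cost = 4.4% × (1 − 39%) = 2.6840%.
WACC = 0.3809 × 15.4145% + 0.0439 × 9.7000% + 0.5752 × 2.6840% = 7.8412%.

7.84%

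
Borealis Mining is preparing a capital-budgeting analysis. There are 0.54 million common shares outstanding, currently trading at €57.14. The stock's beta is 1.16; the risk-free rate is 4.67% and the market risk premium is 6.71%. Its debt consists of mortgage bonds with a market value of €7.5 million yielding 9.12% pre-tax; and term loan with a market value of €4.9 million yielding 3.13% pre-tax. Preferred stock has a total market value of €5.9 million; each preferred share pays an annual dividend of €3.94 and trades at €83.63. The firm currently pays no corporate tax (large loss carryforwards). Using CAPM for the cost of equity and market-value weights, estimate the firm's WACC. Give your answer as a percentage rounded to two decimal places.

Cost of equity via CAPM: Re = 4.67% + 1.16 × 6.71% = 12.4536%.
Cost of preferred: Rp = 3.94 / 83.63 = 4.7112%.
Market value of equity E = 57.14 × 0.54m = 30.8556m.
Total capital V = 30.8556 + 5.9 + 7.5 + 4.9 = 49.1556.
Equity: weight = 30.8556/49.1556 = 0.6277; cost = 12.4536%.
Preferred: weight = 5.9/49.1556 = 0.1200; cost = 4.7112%.
Mortgage bonds: weight = 7.5/49.1556 = 0.1526; after-tax cost = 9.12% × (1 − 0%) = 9.1200%.
Term loan: weight = 4.9/49.1556 = 0.0997; after-tax cost = 3.13% × (1 − 0%) = 3.1300%.
WACC = 0.6277 × 12.4536% + 0.1200 × 4.7112% + 0.1526 × 9.1200% + 0.0997 × 3.1300% = 10.0863%.

10.09%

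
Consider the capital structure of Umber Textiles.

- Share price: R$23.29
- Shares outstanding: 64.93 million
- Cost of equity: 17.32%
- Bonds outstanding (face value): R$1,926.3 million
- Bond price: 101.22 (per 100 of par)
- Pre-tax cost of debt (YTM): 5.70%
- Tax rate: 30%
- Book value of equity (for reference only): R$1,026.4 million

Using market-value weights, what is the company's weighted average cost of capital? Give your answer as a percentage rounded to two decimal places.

9.81%

Market value of equity E = 23.29 × 64.93m = 1512.2197m. Market value of debt D = 1926.3m × 101.22/100 = 1949.80086m.
Total capital V = 1512.2197 + 1949.80086 = 3462.02056.
Equity: weight = 1512.2197/3462.02056 = 0.4368; cost = 17.32%.
Bonds outstanding: weight = 1949.80086/3462.02056 = 0.5632; after-tax cost = 5.7% × (1 − 30%) = 3.9900%.
WACC = 0.4368 × 17.3200% + 0.5632 × 3.9900% = 9.8126%.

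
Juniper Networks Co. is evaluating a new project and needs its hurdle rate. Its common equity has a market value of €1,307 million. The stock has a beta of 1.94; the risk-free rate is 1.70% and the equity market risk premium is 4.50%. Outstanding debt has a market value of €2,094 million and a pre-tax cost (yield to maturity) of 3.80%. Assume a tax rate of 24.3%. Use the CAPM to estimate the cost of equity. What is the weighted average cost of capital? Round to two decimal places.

Cost of equity via CAPM: Re = 1.7% + 1.94 × 4.5% = 10.4300%.
Total capital V = 1307 + 2094 = 3401.
Equity: weight = 1307/3401 = 0.3843; cost = 10.43%.
Debt: weight = 2094/3401 = 0.6157; after-tax cost = 3.8% × (1 − 24.3%) = 2.8766%.
WACC = 0.3843 × 10.4300% + 0.6157 × 2.8766% = 5.7794%.

5.78%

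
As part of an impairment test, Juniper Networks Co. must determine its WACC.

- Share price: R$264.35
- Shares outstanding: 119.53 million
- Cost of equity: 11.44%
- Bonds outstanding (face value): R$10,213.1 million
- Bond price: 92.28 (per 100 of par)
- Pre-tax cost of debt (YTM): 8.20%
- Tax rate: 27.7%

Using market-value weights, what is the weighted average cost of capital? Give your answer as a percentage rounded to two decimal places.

10.17%

Market value of equity E = 264.35 × 119.53m = 31597.7555m. Market value of debt D = 10213.1m × 92.28/100 = 9424.64868m.
Total capital V = 31597.7555 + 9424.64868 = 41022.40418.
Equity: weight = 31597.7555/41022.40418 = 0.7703; cost = 11.44%.
Bonds outstanding: weight = 9424.64868/41022.40418 = 0.2297; after-tax cost = 8.2% × (1 − 27.7%) = 5.9286%.
WACC = 0.7703 × 11.4400% + 0.2297 × 5.9286% = 10.1738%.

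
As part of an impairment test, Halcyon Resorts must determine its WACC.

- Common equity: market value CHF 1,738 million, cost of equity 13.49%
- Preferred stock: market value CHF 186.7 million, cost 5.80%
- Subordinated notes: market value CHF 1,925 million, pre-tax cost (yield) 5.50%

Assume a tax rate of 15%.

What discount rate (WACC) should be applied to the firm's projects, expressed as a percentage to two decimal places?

Total capital V = 1738 + 186.7 + 1925 = 3849.7.
Equity: weight = 1738/3849.7 = 0.4515; cost = 13.49%.
Preferred: weight = 186.7/3849.7 = 0.0485; cost = 5.8%.
Subordinated notes: weight = 1925/3849.7 = 0.5000; after-tax cost = 5.5% × (1 − 15%) = 4.6750%.
WACC = 0.4515 × 13.4900% + 0.0485 × 5.8000% + 0.5000 × 4.6750% = 8.7092%.

8.71%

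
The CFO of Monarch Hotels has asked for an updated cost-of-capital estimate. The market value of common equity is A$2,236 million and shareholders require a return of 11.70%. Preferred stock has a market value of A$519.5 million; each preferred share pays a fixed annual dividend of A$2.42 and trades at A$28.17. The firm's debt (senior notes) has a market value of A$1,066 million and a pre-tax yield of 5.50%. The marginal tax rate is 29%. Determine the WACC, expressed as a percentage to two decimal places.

9.10%

Cost of preferred: Rp = 2.42 / 28.17 = 8.5907%.
Total capital V = 2236 + 519.5 + 1066 = 3821.5.
Equity: weight = 2236/3821.5 = 0.5851; cost = 11.7%.
Preferred: weight = 519.5/3821.5 = 0.1359; cost = 8.5907%.
Senior notes: weight = 1066/3821.5 = 0.2789; after-tax cost = 5.5% × (1 − 29%) = 3.9050%.
WACC = 0.5851 × 11.7000% + 0.1359 × 8.5907% + 0.2789 × 3.9050% = 9.1029%.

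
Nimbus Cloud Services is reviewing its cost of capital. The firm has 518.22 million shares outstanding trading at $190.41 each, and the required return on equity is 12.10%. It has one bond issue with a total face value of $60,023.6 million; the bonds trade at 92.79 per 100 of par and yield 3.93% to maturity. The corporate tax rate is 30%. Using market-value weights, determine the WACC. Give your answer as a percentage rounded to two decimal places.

Market value of equity E = 190.41 × 518.22m = 98674.2702m. Market value of debt D = 60023.6m × 92.79/100 = 55695.89844m.
Total capital V = 98674.2702 + 55695.89844 = 154370.16864.
Equity: weight = 98674.2702/154370.16864 = 0.6392; cost = 12.1%.
Bonds outstanding: weight = 55695.89844/154370.16864 = 0.3608; after-tax cost = 3.93% × (1 − 30%) = 2.7510%.
WACC = 0.6392 × 12.1000% + 0.3608 × 2.7510% = 8.7269%.

8.73%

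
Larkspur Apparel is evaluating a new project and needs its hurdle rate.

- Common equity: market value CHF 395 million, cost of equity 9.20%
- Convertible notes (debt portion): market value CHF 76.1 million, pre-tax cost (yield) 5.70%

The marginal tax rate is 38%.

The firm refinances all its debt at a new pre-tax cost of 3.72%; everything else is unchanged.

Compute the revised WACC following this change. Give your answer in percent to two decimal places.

After the change:
Total capital V = 395 + 76.1 = 471.1.
Equity: weight = 395/471.1 = 0.8385; cost = 9.2%.
Convertible notes (debt portion): weight = 76.1/471.1 = 0.1615; after-tax cost = 3.72% × (1 − 38%) = 2.3064%.
WACC = 0.8385 × 9.2000% + 0.1615 × 2.3064% = 8.0864%.

8.09%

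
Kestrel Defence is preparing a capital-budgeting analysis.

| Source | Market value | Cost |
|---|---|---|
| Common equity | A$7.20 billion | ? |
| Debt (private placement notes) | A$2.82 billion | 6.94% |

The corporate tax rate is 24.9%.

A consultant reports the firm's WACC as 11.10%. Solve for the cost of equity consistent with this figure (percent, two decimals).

Total capital V = 7.2 + 2.82 = 10.02.
Equity weight = 7.2/10.02 = 0.7186.
Private placement notes weight = 2.82/10.02 = 0.2814.
Debt contribution = 0.2814 × 6.94% × (1 − 24.9%) = 1.4668%.
Required equity contribution = 11.1% − 1.4668% = 9.6332%.
Re = 9.6332% / 0.7186 = 13.4062%.

13.41%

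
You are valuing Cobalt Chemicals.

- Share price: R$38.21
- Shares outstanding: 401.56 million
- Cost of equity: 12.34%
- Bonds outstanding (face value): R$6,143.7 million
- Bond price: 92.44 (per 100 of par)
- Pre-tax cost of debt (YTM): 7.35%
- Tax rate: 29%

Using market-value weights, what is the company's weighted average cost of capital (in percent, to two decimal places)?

Market value of equity E = 38.21 × 401.56m = 15343.6076m. Market value of debt D = 6143.7m × 92.44/100 = 5679.23628m.
Total capital V = 15343.6076 + 5679.23628 = 21022.84388.
Equity: weight = 15343.6076/21022.84388 = 0.7299; cost = 12.34%.
Bonds outstanding: weight = 5679.23628/21022.84388 = 0.2701; after-tax cost = 7.35% × (1 − 29%) = 5.2185%.
WACC = 0.7299 × 12.3400% + 0.2701 × 5.2185% = 10.4162%.

10.42%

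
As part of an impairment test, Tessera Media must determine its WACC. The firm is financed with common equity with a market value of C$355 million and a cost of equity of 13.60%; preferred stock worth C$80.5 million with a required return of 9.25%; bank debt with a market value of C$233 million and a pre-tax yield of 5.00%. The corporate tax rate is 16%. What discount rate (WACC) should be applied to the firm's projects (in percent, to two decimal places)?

9.80%

Total capital V = 355 + 80.5 + 233 = 668.5.
Equity: weight = 355/668.5 = 0.5310; cost = 13.6%.
Preferred: weight = 80.5/668.5 = 0.1204; cost = 9.25%.
Bank debt: weight = 233/668.5 = 0.3485; after-tax cost = 5% × (1 − 16%) = 4.2000%.
WACC = 0.5310 × 13.6000% + 0.1204 × 9.2500% + 0.3485 × 4.2000% = 9.7999%.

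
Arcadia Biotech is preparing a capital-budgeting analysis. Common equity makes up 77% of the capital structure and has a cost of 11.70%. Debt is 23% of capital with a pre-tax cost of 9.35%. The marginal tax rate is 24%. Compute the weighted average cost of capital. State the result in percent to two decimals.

10.64%

After-tax cost of debt = 9.35% × (1 − 24%) = 7.1060%.
WACC = 0.770 × 11.7000% + 0.230 × 7.1060% = 10.6434%.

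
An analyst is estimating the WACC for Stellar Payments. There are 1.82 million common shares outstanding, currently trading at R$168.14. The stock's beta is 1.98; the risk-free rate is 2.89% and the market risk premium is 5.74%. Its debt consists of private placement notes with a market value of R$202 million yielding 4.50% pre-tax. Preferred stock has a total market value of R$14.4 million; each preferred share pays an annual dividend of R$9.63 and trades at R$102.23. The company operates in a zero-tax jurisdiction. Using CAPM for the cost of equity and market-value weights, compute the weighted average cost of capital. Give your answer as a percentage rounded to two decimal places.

Cost of equity via CAPM: Re = 2.89% + 1.98 × 5.74% = 14.2552%.
Cost of preferred: Rp = 9.63 / 102.23 = 9.4199%.
Market value of equity E = 168.14 × 1.82m = 306.0148m.
Total capital V = 306.0148 + 14.4 + 202 = 522.4148.
Equity: weight = 306.0148/522.4148 = 0.5858; cost = 14.2552%.
Preferred: weight = 14.4/522.4148 = 0.0276; cost = 9.4199%.
Private placement notes: weight = 202/522.4148 = 0.3867; after-tax cost = 4.5% × (1 − 0%) = 4.5000%.
WACC = 0.5858 × 14.2552% + 0.0276 × 9.4199% + 0.3867 × 4.5000% = 10.3499%.

10.35%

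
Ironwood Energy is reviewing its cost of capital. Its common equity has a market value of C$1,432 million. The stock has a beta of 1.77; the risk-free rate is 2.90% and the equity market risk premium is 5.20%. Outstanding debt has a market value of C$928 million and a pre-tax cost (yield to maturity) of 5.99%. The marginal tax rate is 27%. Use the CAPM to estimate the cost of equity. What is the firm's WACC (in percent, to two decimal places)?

9.06%

Cost of equity via CAPM: Re = 2.9% + 1.77 × 5.2% = 12.1040%.
Total capital V = 1432 + 928 = 2360.
Equity: weight = 1432/2360 = 0.6068; cost = 12.104%.
Debt: weight = 928/2360 = 0.3932; after-tax cost = 5.99% × (1 − 27%) = 4.3727%.
WACC = 0.6068 × 12.1040% + 0.3932 × 4.3727% = 9.0639%.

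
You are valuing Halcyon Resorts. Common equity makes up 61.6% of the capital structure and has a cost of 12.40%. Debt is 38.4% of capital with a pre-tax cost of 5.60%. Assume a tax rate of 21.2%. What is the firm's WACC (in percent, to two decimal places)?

9.33%

After-tax cost of debt = 5.6% × (1 − 21.2%) = 4.4128%.
WACC = 0.616 × 12.4000% + 0.384 × 4.4128% = 9.3329%.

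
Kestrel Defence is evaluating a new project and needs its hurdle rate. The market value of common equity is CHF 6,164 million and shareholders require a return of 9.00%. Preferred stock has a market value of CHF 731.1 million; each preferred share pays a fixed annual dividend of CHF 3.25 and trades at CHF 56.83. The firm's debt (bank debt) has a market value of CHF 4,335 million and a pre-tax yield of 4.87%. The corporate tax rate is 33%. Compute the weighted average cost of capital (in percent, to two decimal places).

Cost of preferred: Rp = 3.25 / 56.83 = 5.7188%.
Total capital V = 6164 + 731.1 + 4335 = 11230.1.
Equity: weight = 6164/11230.1 = 0.5489; cost = 9%.
Preferred: weight = 731.1/11230.1 = 0.0651; cost = 5.7188%.
Bank debt: weight = 4335/11230.1 = 0.3860; after-tax cost = 4.87% × (1 − 33%) = 3.2629%.
WACC = 0.5489 × 9.0000% + 0.0651 × 5.7188% + 0.3860 × 3.2629% = 6.5718%.

6.57%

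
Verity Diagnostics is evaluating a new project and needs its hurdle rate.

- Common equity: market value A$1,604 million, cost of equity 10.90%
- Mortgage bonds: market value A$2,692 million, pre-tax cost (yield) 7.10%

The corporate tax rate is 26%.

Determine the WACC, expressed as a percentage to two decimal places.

Total capital V = 1604 + 2692 = 4296.
Equity: weight = 1604/4296 = 0.3734; cost = 10.9%.
Mortgage bonds: weight = 2692/4296 = 0.6266; after-tax cost = 7.1% × (1 − 26%) = 5.2540%.
WACC = 0.3734 × 10.9000% + 0.6266 × 5.2540% = 7.3621%.

7.36%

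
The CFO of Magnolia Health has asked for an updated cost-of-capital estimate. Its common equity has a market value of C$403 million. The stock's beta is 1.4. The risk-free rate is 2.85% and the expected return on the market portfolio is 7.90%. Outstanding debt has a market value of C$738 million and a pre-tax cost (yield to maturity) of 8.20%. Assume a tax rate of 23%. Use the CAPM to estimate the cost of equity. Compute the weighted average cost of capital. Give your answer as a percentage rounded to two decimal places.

7.59%

Market risk premium = 7.9% − 2.85% = 5.05%.
Cost of equity via CAPM: Re = 2.85% + 1.4 × 5.05% = 9.9200%.
Total capital V = 403 + 738 = 1141.
Equity: weight = 403/1141 = 0.3532; cost = 9.92%.
Debt: weight = 738/1141 = 0.6468; after-tax cost = 8.2% × (1 − 23%) = 6.3140%.
WACC = 0.3532 × 9.9200% + 0.6468 × 6.3140% = 7.5876%.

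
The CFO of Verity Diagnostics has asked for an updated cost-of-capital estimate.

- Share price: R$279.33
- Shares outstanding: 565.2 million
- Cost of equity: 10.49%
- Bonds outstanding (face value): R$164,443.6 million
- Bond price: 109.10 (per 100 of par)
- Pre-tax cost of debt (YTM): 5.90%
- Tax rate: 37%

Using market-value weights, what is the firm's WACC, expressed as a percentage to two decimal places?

6.89%

Market value of equity E = 279.33 × 565.2m = 157877.316m. Market value of debt D = 164443.6m × 109.1/100 = 179407.9676m.
Total capital V = 157877.316 + 179407.9676 = 337285.2836.
Equity: weight = 157877.316/337285.2836 = 0.4681; cost = 10.49%.
Bonds outstanding: weight = 179407.9676/337285.2836 = 0.5319; after-tax cost = 5.9% × (1 − 37%) = 3.7170%.
WACC = 0.4681 × 10.4900% + 0.5319 × 3.7170% = 6.8873%.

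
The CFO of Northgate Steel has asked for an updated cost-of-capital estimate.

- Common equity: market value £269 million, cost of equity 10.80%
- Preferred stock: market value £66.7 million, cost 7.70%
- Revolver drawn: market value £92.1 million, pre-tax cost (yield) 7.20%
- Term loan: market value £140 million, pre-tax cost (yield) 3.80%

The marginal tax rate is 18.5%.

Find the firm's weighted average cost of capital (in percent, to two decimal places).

7.74%

Total capital V = 269 + 66.7 + 92.1 + 140 = 567.8.
Equity: weight = 269/567.8 = 0.4738; cost = 10.8%.
Preferred: weight = 66.7/567.8 = 0.1175; cost = 7.7%.
Revolver drawn: weight = 92.1/567.8 = 0.1622; after-tax cost = 7.2% × (1 − 18.5%) = 5.8680%.
Term loan: weight = 140/567.8 = 0.2466; after-tax cost = 3.8% × (1 − 18.5%) = 3.0970%.
WACC = 0.4738 × 10.8000% + 0.1175 × 7.7000% + 0.1622 × 5.8680% + 0.2466 × 3.0970% = 7.7365%.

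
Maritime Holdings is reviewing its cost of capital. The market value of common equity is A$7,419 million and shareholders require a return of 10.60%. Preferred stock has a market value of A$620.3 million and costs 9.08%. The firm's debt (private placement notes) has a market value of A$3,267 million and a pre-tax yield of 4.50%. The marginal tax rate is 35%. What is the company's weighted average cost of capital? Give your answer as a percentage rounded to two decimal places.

8.30%

Total capital V = 7419 + 620.3 + 3267 = 11306.3.
Equity: weight = 7419/11306.3 = 0.6562; cost = 10.6%.
Preferred: weight = 620.3/11306.3 = 0.0549; cost = 9.08%.
Private placement notes: weight = 3267/11306.3 = 0.2890; after-tax cost = 4.5% × (1 − 35%) = 2.9250%.
WACC = 0.6562 × 10.6000% + 0.0549 × 9.0800% + 0.2890 × 2.9250% = 8.2989%.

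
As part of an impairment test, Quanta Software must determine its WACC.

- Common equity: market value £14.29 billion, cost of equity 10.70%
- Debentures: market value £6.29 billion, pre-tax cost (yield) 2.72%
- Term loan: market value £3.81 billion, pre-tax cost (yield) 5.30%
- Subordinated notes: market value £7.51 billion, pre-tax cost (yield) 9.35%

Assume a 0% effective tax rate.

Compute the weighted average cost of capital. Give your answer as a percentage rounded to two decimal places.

8.16%

Total capital V = 14.29 + 6.29 + 3.81 + 7.51 = 31.9.
Equity: weight = 14.29/31.9 = 0.4480; cost = 10.7%.
Debentures: weight = 6.29/31.9 = 0.1972; after-tax cost = 2.72% × (1 − 0%) = 2.7200%.
Term loan: weight = 3.81/31.9 = 0.1194; after-tax cost = 5.3% × (1 − 0%) = 5.3000%.
Subordinated notes: weight = 7.51/31.9 = 0.2354; after-tax cost = 9.35% × (1 − 0%) = 9.3500%.
WACC = 0.4480 × 10.7000% + 0.1972 × 2.7200% + 0.1194 × 5.3000% + 0.2354 × 9.3500% = 8.1637%.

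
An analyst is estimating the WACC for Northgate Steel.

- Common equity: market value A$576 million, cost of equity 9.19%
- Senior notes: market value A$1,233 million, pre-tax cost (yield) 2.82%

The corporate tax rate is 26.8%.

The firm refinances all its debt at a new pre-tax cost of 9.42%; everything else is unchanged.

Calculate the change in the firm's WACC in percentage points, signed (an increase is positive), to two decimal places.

+3.29 pp

Current WACC:
Total capital V = 576 + 1233 = 1809.
Equity: weight = 576/1809 = 0.3184; cost = 9.19%.
Senior notes: weight = 1233/1809 = 0.6816; after-tax cost = 2.82% × (1 − 26.8%) = 2.0642%.
WACC = 0.3184 × 9.1900% + 0.6816 × 2.0642% = 4.3331%.
After the change:
Total capital V = 576 + 1233 = 1809.
Equity: weight = 576/1809 = 0.3184; cost = 9.19%.
Senior notes: weight = 1233/1809 = 0.6816; after-tax cost = 9.42% × (1 − 26.8%) = 6.8954%.
WACC = 0.3184 × 9.1900% + 0.6816 × 6.8954% = 7.6260%.
Change in WACC = 7.6260% − 4.3331% = 3.2929 pp.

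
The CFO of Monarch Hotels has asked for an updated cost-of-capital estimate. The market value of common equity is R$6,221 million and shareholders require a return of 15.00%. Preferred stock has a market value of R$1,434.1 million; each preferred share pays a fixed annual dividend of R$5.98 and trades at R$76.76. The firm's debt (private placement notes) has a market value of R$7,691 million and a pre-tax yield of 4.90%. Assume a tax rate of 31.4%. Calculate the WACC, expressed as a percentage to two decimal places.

Cost of preferred: Rp = 5.98 / 76.76 = 7.7905%.
Total capital V = 6221 + 1434.1 + 7691 = 15346.1.
Equity: weight = 6221/15346.1 = 0.4054; cost = 15%.
Preferred: weight = 1434.1/15346.1 = 0.0935; cost = 7.7905%.
Private placement notes: weight = 7691/15346.1 = 0.5012; after-tax cost = 4.9% × (1 − 31.4%) = 3.3614%.
WACC = 0.4054 × 15.0000% + 0.0935 × 7.7905% + 0.5012 × 3.3614% = 8.4934%.

8.49%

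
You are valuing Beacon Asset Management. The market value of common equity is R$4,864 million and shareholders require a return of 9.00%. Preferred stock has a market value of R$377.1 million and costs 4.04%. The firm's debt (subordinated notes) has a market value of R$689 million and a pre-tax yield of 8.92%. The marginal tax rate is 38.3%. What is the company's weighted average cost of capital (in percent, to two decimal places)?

Total capital V = 4864 + 377.1 + 689 = 5930.1.
Equity: weight = 4864/5930.1 = 0.8202; cost = 9%.
Preferred: weight = 377.1/5930.1 = 0.0636; cost = 4.04%.
Subordinated notes: weight = 689/5930.1 = 0.1162; after-tax cost = 8.92% × (1 − 38.3%) = 5.5036%.
WACC = 0.8202 × 9.0000% + 0.0636 × 4.0400% + 0.1162 × 5.5036% = 8.2784%.

8.28%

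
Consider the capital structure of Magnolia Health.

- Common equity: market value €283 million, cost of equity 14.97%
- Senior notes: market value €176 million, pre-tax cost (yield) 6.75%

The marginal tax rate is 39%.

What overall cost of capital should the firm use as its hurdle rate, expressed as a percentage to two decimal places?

10.81%

Total capital V = 283 + 176 = 459.
Equity: weight = 283/459 = 0.6166; cost = 14.97%.
Senior notes: weight = 176/459 = 0.3834; after-tax cost = 6.75% × (1 − 39%) = 4.1175%.
WACC = 0.6166 × 14.9700% + 0.3834 × 4.1175% = 10.8087%.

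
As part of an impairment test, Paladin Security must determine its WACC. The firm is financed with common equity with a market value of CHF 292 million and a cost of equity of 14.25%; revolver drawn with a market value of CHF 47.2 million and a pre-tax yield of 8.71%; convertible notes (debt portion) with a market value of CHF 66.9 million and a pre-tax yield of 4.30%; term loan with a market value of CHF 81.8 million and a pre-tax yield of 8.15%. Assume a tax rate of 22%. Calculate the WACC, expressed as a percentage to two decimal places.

10.71%

Total capital V = 292 + 47.2 + 66.9 + 81.8 = 487.9.
Equity: weight = 292/487.9 = 0.5985; cost = 14.25%.
Revolver drawn: weight = 47.2/487.9 = 0.0967; after-tax cost = 8.71% × (1 − 22%) = 6.7938%.
Convertible notes (debt portion): weight = 66.9/487.9 = 0.1371; after-tax cost = 4.3% × (1 − 22%) = 3.3540%.
Term loan: weight = 81.8/487.9 = 0.1677; after-tax cost = 8.15% × (1 − 22%) = 6.3570%.
WACC = 0.5985 × 14.2500% + 0.0967 × 6.7938% + 0.1371 × 3.3540% + 0.1677 × 6.3570% = 10.7113%.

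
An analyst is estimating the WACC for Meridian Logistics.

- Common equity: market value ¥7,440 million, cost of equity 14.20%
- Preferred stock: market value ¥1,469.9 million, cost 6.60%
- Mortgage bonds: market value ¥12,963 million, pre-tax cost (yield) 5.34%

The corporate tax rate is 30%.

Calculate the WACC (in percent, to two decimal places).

7.49%

Total capital V = 7440 + 1469.9 + 12963 = 21872.9.
Equity: weight = 7440/21872.9 = 0.3401; cost = 14.2%.
Preferred: weight = 1469.9/21872.9 = 0.0672; cost = 6.6%.
Mortgage bonds: weight = 12963/21872.9 = 0.5927; after-tax cost = 5.34% × (1 − 30%) = 3.7380%.
WACC = 0.3401 × 14.2000% + 0.0672 × 6.6000% + 0.5927 × 3.7380% = 7.4889%.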